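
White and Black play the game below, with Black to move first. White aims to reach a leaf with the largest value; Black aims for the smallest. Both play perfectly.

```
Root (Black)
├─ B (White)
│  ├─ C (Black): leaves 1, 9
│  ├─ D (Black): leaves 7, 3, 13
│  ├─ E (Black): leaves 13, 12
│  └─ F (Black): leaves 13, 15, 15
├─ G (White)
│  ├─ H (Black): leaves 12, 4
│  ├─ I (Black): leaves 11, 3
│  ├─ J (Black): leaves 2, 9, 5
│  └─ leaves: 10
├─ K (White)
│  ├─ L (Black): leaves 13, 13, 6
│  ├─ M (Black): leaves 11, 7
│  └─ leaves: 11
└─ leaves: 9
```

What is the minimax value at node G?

10

H: min(12, 4) = 4
I: min(11, 3) = 3
J: min(2, 9, 5) = 2
G: max(4, 3, 2, 10) = 10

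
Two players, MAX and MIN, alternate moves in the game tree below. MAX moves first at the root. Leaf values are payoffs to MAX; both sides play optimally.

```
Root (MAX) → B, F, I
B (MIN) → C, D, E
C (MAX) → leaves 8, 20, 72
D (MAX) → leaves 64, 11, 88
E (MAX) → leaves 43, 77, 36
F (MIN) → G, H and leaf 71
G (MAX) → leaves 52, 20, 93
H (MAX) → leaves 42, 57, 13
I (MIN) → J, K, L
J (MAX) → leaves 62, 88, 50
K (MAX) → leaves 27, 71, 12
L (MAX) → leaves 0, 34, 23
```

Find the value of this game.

C (MAX): max(8, 20, 72) = 72
D (MAX): max(64, 11, 88) = 88
E (MAX): max(43, 77, 36) = 77
B (MIN): min(72, 88, 77) = 72
G (MAX): max(52, 20, 93) = 93
H (MAX): max(42, 57, 13) = 57
F (MIN): min(93, 57, 71) = 57
J (MAX): max(62, 88, 50) = 88
K (MAX): max(27, 71, 12) = 71
L (MAX): max(0, 34, 23) = 34
I (MIN): min(88, 71, 34) = 34
Root (MAX): max(72, 57, 34) = 72

72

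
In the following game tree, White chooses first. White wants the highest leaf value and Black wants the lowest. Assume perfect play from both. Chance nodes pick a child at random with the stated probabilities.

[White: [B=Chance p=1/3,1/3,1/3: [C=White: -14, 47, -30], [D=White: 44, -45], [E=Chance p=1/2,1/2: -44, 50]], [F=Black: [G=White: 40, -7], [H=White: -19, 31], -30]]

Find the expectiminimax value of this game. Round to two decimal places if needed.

31.33

C (White): max(-14, 47, -30) = 47
D (White): max(44, -45) = 44
E (Chance): 1/2·-44 + 1/2·50 = 3
B (Chance): 1/3·47 + 1/3·44 + 1/3·3 = 31.33
G (White): max(40, -7) = 40
H (White): max(-19, 31) = 31
F (Black): min(40, 31, -30) = -30
Root (White): max(31.33, -30) = 31.33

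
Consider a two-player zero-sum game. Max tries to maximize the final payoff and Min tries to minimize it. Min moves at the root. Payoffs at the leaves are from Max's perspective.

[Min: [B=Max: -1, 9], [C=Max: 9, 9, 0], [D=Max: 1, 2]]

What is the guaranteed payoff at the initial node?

B (Max): max(-1, 9) = 9
C (Max): max(9, 9, 0) = 9
D (Max): max(1, 2) = 2
Root (Min): min(9, 9, 2) = 2

2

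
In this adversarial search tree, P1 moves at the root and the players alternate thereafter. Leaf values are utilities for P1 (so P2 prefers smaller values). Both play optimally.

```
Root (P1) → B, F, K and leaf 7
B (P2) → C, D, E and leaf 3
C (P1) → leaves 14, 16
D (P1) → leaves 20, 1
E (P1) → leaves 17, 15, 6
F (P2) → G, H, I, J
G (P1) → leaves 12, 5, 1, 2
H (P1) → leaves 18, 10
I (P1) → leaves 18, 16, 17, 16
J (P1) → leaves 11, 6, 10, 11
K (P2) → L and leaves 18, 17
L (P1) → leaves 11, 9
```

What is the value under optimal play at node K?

11

L: max(11, 9) = 11
K: min(11, 18, 17) = 11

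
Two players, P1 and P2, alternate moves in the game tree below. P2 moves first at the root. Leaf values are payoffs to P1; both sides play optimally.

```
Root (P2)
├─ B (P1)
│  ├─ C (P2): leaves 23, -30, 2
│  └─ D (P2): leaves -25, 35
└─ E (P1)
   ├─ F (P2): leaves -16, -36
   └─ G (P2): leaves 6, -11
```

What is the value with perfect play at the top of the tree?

-25

C (P2): min(23, -30, 2) = -30
D (P2): min(-25, 35) = -25
B (P1): max(-30, -25) = -25
F (P2): min(-16, -36) = -36
G (P2): min(6, -11) = -11
E (P1): max(-36, -11) = -11
Root (P2): min(-25, -11) = -25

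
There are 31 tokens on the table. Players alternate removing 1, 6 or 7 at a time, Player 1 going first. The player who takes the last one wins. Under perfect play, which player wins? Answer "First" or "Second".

Compute winning (W) and losing (L) positions by backward induction:
i:   0  1  2  3  4  5  6  7  8  9 10 11 12 13 14 15 16 17 18 19 20 21 22 23 24 25 26 27 28 29 30 31
     L  W  L  W  L  W  W  W  W  W  W  W  L  W  L  W  L  W  W  W  W  W  W  W  L  W  L  W  L  W  W  W
Position 31 is W, so the first player wins.

First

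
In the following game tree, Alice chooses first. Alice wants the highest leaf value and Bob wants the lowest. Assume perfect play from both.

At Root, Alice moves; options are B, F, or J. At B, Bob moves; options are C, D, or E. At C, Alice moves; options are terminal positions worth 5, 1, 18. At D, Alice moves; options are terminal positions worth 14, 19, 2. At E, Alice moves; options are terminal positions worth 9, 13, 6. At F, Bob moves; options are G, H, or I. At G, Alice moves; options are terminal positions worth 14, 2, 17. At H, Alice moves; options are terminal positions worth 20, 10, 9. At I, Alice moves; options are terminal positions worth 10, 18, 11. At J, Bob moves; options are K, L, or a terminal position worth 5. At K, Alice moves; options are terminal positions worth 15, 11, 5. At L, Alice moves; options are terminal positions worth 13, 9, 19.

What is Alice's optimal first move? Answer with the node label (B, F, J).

F

C (Alice): max(5, 1, 18) = 18
D (Alice): max(14, 19, 2) = 19
E (Alice): max(9, 13, 6) = 13
B (Bob): min(18, 19, 13) = 13
G (Alice): max(14, 2, 17) = 17
H (Alice): max(20, 10, 9) = 20
I (Alice): max(10, 18, 11) = 18
F (Bob): min(17, 20, 18) = 17
K (Alice): max(15, 11, 5) = 15
L (Alice): max(13, 9, 19) = 19
J (Bob): min(15, 19, 5) = 5
Root (Alice): max(13, 17, 5) = 17
Alice picks the child with the highest value: F (value 17).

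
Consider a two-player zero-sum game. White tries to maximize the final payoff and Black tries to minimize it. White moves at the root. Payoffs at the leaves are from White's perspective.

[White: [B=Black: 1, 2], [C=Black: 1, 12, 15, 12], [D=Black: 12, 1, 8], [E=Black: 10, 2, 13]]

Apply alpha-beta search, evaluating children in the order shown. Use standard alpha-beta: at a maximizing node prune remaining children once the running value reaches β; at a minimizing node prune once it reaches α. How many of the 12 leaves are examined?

8

B [α=-∞,β=+∞]: v=1
C [α=1,β=+∞]: v=1 after child 1 ≤ α → α-cutoff, skip 3
D [α=1,β=+∞]: v=1 after child 2 ≤ α → α-cutoff, skip 1
E [α=1,β=+∞]: v=2
Root [α=-∞,β=+∞]: v=2
Leaves evaluated: 8 of 12.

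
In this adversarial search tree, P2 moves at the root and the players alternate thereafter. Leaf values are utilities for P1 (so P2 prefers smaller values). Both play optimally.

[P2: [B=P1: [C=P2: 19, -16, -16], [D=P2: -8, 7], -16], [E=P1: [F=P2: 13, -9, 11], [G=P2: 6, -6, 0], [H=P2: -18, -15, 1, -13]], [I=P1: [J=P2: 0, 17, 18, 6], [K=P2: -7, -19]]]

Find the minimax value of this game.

C (P2): min(19, -16, -16) = -16
D (P2): min(-8, 7) = -8
B (P1): max(-16, -8, -16) = -8
F (P2): min(13, -9, 11) = -9
G (P2): min(6, -6, 0) = -6
H (P2): min(-18, -15, 1, -13) = -18
E (P1): max(-9, -6, -18) = -6
J (P2): min(0, 17, 18, 6) = 0
K (P2): min(-7, -19) = -19
I (P1): max(0, -19) = 0
Root (P2): min(-8, -6, 0) = -8

-8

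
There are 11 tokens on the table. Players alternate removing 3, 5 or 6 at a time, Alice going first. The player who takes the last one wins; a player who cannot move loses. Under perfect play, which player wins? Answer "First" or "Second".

Second

Mark each pile size as W (mover wins) or L (mover loses):
i:   0  1  2  3  4  5  6  7  8  9 10 11
     L  L  L  W  W  W  W  W  W  L  L  L
Position 11 is L, so the second player wins.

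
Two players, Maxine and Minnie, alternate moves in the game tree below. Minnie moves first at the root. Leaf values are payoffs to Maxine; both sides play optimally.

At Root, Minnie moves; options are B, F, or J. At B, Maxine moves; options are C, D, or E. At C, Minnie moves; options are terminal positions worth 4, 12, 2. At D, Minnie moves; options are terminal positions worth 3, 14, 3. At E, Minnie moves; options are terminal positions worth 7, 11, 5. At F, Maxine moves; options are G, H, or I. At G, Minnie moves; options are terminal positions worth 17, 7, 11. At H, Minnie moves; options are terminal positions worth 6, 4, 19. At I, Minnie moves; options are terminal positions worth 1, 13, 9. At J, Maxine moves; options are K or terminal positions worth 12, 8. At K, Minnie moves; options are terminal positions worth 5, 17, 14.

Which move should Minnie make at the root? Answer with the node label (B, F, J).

B

C (Minnie): min(4, 12, 2) = 2
D (Minnie): min(3, 14, 3) = 3
E (Minnie): min(7, 11, 5) = 5
B (Maxine): max(2, 3, 5) = 5
G (Minnie): min(17, 7, 11) = 7
H (Minnie): min(6, 4, 19) = 4
I (Minnie): min(1, 13, 9) = 1
F (Maxine): max(7, 4, 1) = 7
K (Minnie): min(5, 17, 14) = 5
J (Maxine): max(5, 12, 8) = 12
Root (Minnie): min(5, 7, 12) = 5
Minnie picks the child with the lowest value: B (value 5).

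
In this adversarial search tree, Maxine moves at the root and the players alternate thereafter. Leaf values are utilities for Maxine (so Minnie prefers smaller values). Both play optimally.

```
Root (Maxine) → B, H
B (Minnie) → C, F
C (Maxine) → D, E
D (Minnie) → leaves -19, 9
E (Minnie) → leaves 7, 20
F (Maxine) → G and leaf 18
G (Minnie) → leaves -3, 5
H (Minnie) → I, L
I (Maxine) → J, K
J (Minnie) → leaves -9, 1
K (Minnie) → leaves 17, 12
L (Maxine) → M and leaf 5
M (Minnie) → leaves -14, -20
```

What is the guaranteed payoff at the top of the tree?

7

D (Minnie): min(-19, 9) = -19
E (Minnie): min(7, 20) = 7
C (Maxine): max(-19, 7) = 7
G (Minnie): min(-3, 5) = -3
F (Maxine): max(-3, 18) = 18
B (Minnie): min(7, 18) = 7
J (Minnie): min(-9, 1) = -9
K (Minnie): min(17, 12) = 12
I (Maxine): max(-9, 12) = 12
M (Minnie): min(-14, -20) = -20
L (Maxine): max(-20, 5) = 5
H (Minnie): min(12, 5) = 5
Root (Maxine): max(7, 5) = 7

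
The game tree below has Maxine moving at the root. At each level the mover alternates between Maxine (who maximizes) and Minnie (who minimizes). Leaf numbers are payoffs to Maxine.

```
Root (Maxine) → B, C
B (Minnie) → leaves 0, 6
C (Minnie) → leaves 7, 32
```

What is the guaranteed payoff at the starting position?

B (Minnie): min(0, 6) = 0
C (Minnie): min(7, 32) = 7
Root (Maxine): max(0, 7) = 7

7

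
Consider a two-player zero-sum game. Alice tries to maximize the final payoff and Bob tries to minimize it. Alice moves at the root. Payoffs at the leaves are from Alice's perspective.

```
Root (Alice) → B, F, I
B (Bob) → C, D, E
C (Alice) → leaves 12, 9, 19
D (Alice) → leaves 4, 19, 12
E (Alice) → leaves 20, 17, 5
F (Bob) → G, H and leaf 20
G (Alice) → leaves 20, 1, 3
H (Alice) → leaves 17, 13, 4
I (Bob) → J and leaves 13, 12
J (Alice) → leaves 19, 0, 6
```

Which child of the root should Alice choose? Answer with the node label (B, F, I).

C (Alice): max(12, 9, 19) = 19
D (Alice): max(4, 19, 12) = 19
E (Alice): max(20, 17, 5) = 20
B (Bob): min(19, 19, 20) = 19
G (Alice): max(20, 1, 3) = 20
H (Alice): max(17, 13, 4) = 17
F (Bob): min(20, 17, 20) = 17
J (Alice): max(19, 0, 6) = 19
I (Bob): min(19, 13, 12) = 12
Root (Alice): max(19, 17, 12) = 19
Alice picks the child with the highest value: B (value 19).

B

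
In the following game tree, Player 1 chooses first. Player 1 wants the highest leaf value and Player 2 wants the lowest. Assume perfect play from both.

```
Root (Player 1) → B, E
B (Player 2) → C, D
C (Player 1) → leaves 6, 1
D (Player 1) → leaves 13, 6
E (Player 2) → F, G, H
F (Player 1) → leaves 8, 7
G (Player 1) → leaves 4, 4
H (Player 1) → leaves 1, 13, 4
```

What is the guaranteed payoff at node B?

6

C: max(6, 1) = 6
D: max(13, 6) = 13
B: min(6, 13) = 6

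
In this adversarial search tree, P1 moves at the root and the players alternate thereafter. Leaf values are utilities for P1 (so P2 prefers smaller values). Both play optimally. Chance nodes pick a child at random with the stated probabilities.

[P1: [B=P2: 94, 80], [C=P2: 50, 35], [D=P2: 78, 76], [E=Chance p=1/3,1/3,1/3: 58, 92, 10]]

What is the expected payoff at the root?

B (P2): min(94, 80) = 80
C (P2): min(50, 35) = 35
D (P2): min(78, 76) = 76
E (Chance): 1/3·58 + 1/3·92 + 1/3·10 = 53.33
Root (P1): max(80, 35, 76, 53.33) = 80

80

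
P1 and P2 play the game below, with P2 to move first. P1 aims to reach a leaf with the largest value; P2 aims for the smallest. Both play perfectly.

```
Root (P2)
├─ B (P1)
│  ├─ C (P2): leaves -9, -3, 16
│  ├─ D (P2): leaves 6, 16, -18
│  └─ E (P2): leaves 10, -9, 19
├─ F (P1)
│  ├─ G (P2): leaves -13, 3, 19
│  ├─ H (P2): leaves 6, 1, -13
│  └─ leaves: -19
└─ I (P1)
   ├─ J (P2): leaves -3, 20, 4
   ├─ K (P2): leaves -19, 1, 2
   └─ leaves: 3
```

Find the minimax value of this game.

C (P2): min(-9, -3, 16) = -9
D (P2): min(6, 16, -18) = -18
E (P2): min(10, -9, 19) = -9
B (P1): max(-9, -18, -9) = -9
G (P2): min(-13, 3, 19) = -13
H (P2): min(6, 1, -13) = -13
F (P1): max(-13, -13, -19) = -13
J (P2): min(-3, 20, 4) = -3
K (P2): min(-19, 1, 2) = -19
I (P1): max(-3, -19, 3) = 3
Root (P2): min(-9, -13, 3) = -13

-13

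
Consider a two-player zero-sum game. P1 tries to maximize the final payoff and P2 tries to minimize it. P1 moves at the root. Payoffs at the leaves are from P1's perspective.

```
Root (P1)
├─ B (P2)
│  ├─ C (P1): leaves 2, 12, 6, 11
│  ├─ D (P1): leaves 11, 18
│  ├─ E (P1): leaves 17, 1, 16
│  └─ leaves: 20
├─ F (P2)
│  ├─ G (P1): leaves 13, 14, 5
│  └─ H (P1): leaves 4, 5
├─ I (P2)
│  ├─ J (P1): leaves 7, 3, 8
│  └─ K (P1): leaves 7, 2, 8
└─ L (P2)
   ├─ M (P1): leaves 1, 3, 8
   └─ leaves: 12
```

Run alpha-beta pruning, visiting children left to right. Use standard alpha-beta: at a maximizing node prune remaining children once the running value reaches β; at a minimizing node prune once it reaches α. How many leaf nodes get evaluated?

C [α=-∞,β=+∞]: v=12
D [α=-∞,β=12]: v=18
E [α=-∞,β=12]: v=17 after child 1 ≥ β → β-cutoff, skip 2
B [α=-∞,β=+∞]: v=12
G [α=12,β=+∞]: v=14
H [α=12,β=14]: v=5
F [α=12,β=+∞]: v=5
J [α=12,β=+∞]: v=8
I [α=12,β=+∞]: v=8 after child 1 ≤ α → α-cutoff, skip 1
M [α=12,β=+∞]: v=8
L [α=12,β=+∞]: v=8 after child 1 ≤ α → α-cutoff, skip 1
Root [α=-∞,β=+∞]: v=12
Leaves evaluated: 19 of 25.

19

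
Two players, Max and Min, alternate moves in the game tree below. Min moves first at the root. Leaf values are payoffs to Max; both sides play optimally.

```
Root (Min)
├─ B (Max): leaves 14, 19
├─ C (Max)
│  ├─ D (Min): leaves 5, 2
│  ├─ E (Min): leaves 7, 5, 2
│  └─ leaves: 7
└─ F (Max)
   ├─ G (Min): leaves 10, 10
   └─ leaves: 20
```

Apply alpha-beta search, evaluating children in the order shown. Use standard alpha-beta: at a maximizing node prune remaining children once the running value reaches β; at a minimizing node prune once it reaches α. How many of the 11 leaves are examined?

B [α=-∞,β=+∞]: v=19
D [α=-∞,β=19]: v=2
E [α=2,β=19]: v=2
C [α=-∞,β=19]: v=7
G [α=-∞,β=7]: v=10
F [α=-∞,β=7]: v=10 after child 1 ≥ β → β-cutoff, skip 1
Root [α=-∞,β=+∞]: v=7
Leaves evaluated: 10 of 11.

10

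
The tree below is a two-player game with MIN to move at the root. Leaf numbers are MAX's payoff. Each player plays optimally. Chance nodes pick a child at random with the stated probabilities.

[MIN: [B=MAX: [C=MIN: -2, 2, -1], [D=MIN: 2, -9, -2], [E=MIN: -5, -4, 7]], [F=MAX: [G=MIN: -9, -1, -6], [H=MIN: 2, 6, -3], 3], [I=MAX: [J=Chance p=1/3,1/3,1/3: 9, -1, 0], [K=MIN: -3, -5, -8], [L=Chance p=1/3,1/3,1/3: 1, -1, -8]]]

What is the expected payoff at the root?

C (MIN): min(-2, 2, -1) = -2
D (MIN): min(2, -9, -2) = -9
E (MIN): min(-5, -4, 7) = -5
B (MAX): max(-2, -9, -5) = -2
G (MIN): min(-9, -1, -6) = -9
H (MIN): min(2, 6, -3) = -3
F (MAX): max(-9, -3, 3) = 3
J (Chance): 1/3·9 + 1/3·-1 + 1/3·0 = 2.67
K (MIN): min(-3, -5, -8) = -8
L (Chance): 1/3·1 + 1/3·-1 + 1/3·-8 = -2.67
I (MAX): max(2.67, -8, -2.67) = 2.67
Root (MIN): min(-2, 3, 2.67) = -2

-2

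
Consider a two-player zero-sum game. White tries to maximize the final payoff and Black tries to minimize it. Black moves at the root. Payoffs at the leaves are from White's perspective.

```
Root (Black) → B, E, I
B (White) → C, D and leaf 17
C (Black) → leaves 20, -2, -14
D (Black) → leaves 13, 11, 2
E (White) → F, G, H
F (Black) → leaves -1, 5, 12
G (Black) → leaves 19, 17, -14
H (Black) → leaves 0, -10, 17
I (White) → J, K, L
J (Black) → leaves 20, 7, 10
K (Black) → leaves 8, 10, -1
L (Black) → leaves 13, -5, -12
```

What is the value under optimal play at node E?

F: min(-1, 5, 12) = -1
G: min(19, 17, -14) = -14
H: min(0, -10, 17) = -10
E: max(-1, -14, -10) = -1

-1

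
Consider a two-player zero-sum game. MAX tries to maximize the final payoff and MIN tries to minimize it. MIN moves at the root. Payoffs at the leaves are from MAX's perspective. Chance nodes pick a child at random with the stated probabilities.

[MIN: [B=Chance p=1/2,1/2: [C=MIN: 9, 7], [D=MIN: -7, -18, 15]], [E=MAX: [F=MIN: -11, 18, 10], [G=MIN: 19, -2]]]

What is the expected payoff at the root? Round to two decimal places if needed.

C (MIN): min(9, 7) = 7
D (MIN): min(-7, -18, 15) = -18
B (Chance): 1/2·7 + 1/2·-18 = -5.5
F (MIN): min(-11, 18, 10) = -11
G (MIN): min(19, -2) = -2
E (MAX): max(-11, -2) = -2
Root (MIN): min(-5.5, -2) = -5.5

-5.5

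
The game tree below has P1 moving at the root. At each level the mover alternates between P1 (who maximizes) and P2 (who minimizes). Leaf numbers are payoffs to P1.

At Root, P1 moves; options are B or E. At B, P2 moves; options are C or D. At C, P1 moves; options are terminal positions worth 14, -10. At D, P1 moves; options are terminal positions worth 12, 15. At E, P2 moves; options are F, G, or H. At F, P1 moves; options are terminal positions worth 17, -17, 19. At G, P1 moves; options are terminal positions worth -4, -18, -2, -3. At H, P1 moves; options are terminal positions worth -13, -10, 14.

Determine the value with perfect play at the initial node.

14

C (P1): max(14, -10) = 14
D (P1): max(12, 15) = 15
B (P2): min(14, 15) = 14
F (P1): max(17, -17, 19) = 19
G (P1): max(-4, -18, -2, -3) = -2
H (P1): max(-13, -10, 14) = 14
E (P2): min(19, -2, 14) = -2
Root (P1): max(14, -2) = 14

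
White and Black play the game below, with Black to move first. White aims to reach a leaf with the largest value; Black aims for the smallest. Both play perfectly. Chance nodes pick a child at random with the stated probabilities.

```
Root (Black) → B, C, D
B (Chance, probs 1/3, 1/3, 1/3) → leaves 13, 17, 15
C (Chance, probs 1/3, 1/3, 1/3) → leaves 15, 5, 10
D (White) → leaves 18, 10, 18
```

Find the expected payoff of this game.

B (Chance): 1/3·13 + 1/3·17 + 1/3·15 = 15
C (Chance): 1/3·15 + 1/3·5 + 1/3·10 = 10
D (White): max(18, 10, 18) = 18
Root (Black): min(15, 10, 18) = 10

10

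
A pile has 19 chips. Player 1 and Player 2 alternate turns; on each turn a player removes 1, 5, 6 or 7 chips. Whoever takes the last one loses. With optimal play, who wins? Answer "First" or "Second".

Positions where the player to move wins (W) vs loses (L):
i:   0  1  2  3  4  5  6  7  8  9 10 11 12 13 14 15 16 17 18 19
     W  L  W  L  W  L  W  W  W  W  W  W  W  L  W  L  W  L  W  W
Position 19 is W, so the first player wins.

First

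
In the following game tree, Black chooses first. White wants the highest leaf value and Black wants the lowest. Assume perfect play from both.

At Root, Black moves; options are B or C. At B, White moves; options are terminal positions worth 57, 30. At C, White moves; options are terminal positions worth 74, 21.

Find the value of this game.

B (White): max(57, 30) = 57
C (White): max(74, 21) = 74
Root (Black): min(57, 74) = 57

57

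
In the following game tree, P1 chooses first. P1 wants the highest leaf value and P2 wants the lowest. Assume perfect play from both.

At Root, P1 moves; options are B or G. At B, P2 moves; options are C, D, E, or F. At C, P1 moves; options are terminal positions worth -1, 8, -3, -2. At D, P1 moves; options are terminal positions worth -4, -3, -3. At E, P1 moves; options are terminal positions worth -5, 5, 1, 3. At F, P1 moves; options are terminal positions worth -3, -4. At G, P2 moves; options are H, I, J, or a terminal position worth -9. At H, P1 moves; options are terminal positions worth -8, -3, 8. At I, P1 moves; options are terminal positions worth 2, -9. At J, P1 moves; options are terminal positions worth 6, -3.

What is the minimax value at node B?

-3

C: max(-1, 8, -3, -2) = 8
D: max(-4, -3, -3) = -3
E: max(-5, 5, 1, 3) = 5
F: max(-3, -4) = -3
B: min(8, -3, 5, -3) = -3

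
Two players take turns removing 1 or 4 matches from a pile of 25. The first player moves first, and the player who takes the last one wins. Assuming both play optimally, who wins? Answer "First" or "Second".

Compute winning (W) and losing (L) positions by backward induction:
i:   0  1  2  3  4  5  6  7  8  9 10 11 12 13 14 15 16 17 18 19 20 21 22 23 24 25
     L  W  L  W  W  L  W  L  W  W  L  W  L  W  W  L  W  L  W  W  L  W  L  W  W  L
Position 25 is L, so the second player wins.

Second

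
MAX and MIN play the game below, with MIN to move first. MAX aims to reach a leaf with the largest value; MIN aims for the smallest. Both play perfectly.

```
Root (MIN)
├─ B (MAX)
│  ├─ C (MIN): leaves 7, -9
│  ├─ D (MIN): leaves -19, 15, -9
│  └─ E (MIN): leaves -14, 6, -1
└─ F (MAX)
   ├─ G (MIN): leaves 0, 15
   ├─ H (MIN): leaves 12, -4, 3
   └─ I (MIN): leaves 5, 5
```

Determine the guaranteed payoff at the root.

C (MIN): min(7, -9) = -9
D (MIN): min(-19, 15, -9) = -19
E (MIN): min(-14, 6, -1) = -14
B (MAX): max(-9, -19, -14) = -9
G (MIN): min(0, 15) = 0
H (MIN): min(12, -4, 3) = -4
I (MIN): min(5, 5) = 5
F (MAX): max(0, -4, 5) = 5
Root (MIN): min(-9, 5) = -9

-9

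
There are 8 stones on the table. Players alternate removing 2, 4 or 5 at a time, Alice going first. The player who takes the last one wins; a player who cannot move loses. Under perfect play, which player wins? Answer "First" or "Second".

Second

W/L table (W = player to move can force a win):
i:   0  1  2  3  4  5  6  7  8
     L  L  W  W  W  W  W  L  L
Position 8 is L, so the second player wins.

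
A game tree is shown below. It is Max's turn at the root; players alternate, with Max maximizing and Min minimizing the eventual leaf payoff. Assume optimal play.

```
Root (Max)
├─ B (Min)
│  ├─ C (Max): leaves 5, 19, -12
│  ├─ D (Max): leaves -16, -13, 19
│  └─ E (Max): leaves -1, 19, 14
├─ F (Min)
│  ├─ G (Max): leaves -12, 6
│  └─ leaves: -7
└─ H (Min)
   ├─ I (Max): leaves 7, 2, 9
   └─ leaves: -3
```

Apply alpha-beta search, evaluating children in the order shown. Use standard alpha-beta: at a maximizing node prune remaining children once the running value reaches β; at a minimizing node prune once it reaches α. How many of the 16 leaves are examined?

13

C [α=-∞,β=+∞]: v=19
D [α=-∞,β=19]: v=19
E [α=-∞,β=19]: v=19 after child 2 ≥ β → β-cutoff, skip 1
B [α=-∞,β=+∞]: v=19
G [α=19,β=+∞]: v=6
F [α=19,β=+∞]: v=6 after child 1 ≤ α → α-cutoff, skip 1
I [α=19,β=+∞]: v=9
H [α=19,β=+∞]: v=9 after child 1 ≤ α → α-cutoff, skip 1
Root [α=-∞,β=+∞]: v=19
Leaves evaluated: 13 of 16.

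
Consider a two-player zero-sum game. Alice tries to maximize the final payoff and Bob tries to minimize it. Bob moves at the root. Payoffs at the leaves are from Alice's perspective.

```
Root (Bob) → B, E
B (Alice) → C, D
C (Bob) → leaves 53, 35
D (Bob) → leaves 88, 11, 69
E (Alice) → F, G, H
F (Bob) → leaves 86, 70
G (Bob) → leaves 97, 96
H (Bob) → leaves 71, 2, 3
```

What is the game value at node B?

C: min(53, 35) = 35
D: min(88, 11, 69) = 11
B: max(35, 11) = 35

35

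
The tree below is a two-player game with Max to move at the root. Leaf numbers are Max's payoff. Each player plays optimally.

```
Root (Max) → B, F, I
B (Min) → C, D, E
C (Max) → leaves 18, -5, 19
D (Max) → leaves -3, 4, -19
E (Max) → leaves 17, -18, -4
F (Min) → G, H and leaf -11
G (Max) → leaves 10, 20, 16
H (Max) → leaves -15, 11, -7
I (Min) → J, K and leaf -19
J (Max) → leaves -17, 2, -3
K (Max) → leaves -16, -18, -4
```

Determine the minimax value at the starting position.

4

C (Max): max(18, -5, 19) = 19
D (Max): max(-3, 4, -19) = 4
E (Max): max(17, -18, -4) = 17
B (Min): min(19, 4, 17) = 4
G (Max): max(10, 20, 16) = 20
H (Max): max(-15, 11, -7) = 11
F (Min): min(20, 11, -11) = -11
J (Max): max(-17, 2, -3) = 2
K (Max): max(-16, -18, -4) = -4
I (Min): min(2, -4, -19) = -19
Root (Max): max(4, -11, -19) = 4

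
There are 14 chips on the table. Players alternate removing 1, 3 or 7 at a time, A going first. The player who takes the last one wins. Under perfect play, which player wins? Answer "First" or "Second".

Second

i:   0  1  2  3  4  5  6  7  8  9 10 11 12 13 14
     L  W  L  W  L  W  L  W  L  W  L  W  L  W  L
Position 14 is L, so the second player wins.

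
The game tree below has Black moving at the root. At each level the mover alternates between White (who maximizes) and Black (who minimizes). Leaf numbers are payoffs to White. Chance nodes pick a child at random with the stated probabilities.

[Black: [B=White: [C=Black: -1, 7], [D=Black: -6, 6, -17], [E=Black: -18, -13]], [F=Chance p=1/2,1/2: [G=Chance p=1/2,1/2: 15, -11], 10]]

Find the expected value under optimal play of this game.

-1

C (Black): min(-1, 7) = -1
D (Black): min(-6, 6, -17) = -17
E (Black): min(-18, -13) = -18
B (White): max(-1, -17, -18) = -1
G (Chance): 1/2·15 + 1/2·-11 = 2
F (Chance): 1/2·2 + 1/2·10 = 6
Root (Black): min(-1, 6) = -1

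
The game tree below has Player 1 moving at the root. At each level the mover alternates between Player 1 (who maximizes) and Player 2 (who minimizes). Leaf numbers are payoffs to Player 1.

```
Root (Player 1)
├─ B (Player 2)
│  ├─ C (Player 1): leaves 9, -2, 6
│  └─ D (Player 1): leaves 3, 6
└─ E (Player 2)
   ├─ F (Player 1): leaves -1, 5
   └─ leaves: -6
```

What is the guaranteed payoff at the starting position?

6

C (Player 1): max(9, -2, 6) = 9
D (Player 1): max(3, 6) = 6
B (Player 2): min(9, 6) = 6
F (Player 1): max(-1, 5) = 5
E (Player 2): min(5, -6) = -6
Root (Player 1): max(6, -6) = 6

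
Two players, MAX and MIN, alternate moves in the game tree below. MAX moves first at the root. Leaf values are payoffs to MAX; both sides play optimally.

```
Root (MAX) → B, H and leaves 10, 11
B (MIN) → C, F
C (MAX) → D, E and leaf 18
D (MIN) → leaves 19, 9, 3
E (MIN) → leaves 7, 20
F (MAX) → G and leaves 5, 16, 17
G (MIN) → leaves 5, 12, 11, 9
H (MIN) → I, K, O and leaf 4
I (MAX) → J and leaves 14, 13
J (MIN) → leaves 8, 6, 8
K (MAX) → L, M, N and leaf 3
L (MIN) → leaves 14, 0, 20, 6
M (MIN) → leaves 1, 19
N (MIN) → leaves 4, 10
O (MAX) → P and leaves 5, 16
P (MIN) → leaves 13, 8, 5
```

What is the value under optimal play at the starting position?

D (MIN): min(19, 9, 3) = 3
E (MIN): min(7, 20) = 7
C (MAX): max(3, 7, 18) = 18
G (MIN): min(5, 12, 11, 9) = 5
F (MAX): max(5, 5, 16, 17) = 17
B (MIN): min(18, 17) = 17
J (MIN): min(8, 6, 8) = 6
I (MAX): max(6, 14, 13) = 14
L (MIN): min(14, 0, 20, 6) = 0
M (MIN): min(1, 19) = 1
N (MIN): min(4, 10) = 4
K (MAX): max(0, 1, 4, 3) = 4
P (MIN): min(13, 8, 5) = 5
O (MAX): max(5, 5, 16) = 16
H (MIN): min(14, 4, 16, 4) = 4
Root (MAX): max(17, 4, 10, 11) = 17

17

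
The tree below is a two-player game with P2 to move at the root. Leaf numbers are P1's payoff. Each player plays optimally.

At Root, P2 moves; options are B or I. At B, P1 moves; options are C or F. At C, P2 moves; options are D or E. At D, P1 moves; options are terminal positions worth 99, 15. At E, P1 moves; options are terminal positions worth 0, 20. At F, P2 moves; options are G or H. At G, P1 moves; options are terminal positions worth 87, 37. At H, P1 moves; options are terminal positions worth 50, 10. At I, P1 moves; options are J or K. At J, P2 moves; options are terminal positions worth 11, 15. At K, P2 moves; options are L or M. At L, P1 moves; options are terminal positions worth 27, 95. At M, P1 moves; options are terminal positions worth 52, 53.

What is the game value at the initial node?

D (P1): max(99, 15) = 99
E (P1): max(0, 20) = 20
C (P2): min(99, 20) = 20
G (P1): max(87, 37) = 87
H (P1): max(50, 10) = 50
F (P2): min(87, 50) = 50
B (P1): max(20, 50) = 50
J (P2): min(11, 15) = 11
L (P1): max(27, 95) = 95
M (P1): max(52, 53) = 53
K (P2): min(95, 53) = 53
I (P1): max(11, 53) = 53
Root (P2): min(50, 53) = 50

50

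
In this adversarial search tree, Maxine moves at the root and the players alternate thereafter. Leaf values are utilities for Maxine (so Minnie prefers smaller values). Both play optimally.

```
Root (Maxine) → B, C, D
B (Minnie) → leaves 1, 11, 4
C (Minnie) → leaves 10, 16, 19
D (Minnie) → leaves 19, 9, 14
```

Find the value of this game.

B (Minnie): min(1, 11, 4) = 1
C (Minnie): min(10, 16, 19) = 10
D (Minnie): min(19, 9, 14) = 9
Root (Maxine): max(1, 10, 9) = 10

10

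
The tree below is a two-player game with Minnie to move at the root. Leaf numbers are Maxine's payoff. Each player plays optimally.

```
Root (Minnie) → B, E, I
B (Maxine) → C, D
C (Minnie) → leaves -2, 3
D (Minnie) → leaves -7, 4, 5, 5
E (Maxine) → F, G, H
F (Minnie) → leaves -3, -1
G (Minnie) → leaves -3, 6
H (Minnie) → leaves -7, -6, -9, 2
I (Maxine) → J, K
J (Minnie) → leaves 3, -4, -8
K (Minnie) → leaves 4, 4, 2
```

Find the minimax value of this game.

C (Minnie): min(-2, 3) = -2
D (Minnie): min(-7, 4, 5, 5) = -7
B (Maxine): max(-2, -7) = -2
F (Minnie): min(-3, -1) = -3
G (Minnie): min(-3, 6) = -3
H (Minnie): min(-7, -6, -9, 2) = -9
E (Maxine): max(-3, -3, -9) = -3
J (Minnie): min(3, -4, -8) = -8
K (Minnie): min(4, 4, 2) = 2
I (Maxine): max(-8, 2) = 2
Root (Minnie): min(-2, -3, 2) = -3

-3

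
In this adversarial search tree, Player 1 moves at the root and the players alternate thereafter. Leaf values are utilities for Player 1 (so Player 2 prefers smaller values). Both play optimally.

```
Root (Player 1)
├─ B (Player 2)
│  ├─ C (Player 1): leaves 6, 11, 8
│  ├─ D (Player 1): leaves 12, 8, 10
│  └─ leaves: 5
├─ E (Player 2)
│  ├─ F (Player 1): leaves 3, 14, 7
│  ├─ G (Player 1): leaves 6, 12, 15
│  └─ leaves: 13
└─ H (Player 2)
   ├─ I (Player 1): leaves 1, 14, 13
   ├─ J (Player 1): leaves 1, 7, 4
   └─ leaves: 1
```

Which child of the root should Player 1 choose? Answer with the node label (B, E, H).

E

C (Player 1): max(6, 11, 8) = 11
D (Player 1): max(12, 8, 10) = 12
B (Player 2): min(11, 12, 5) = 5
F (Player 1): max(3, 14, 7) = 14
G (Player 1): max(6, 12, 15) = 15
E (Player 2): min(14, 15, 13) = 13
I (Player 1): max(1, 14, 13) = 14
J (Player 1): max(1, 7, 4) = 7
H (Player 2): min(14, 7, 1) = 1
Root (Player 1): max(5, 13, 1) = 13
Player 1 picks the child with the highest value: E (value 13).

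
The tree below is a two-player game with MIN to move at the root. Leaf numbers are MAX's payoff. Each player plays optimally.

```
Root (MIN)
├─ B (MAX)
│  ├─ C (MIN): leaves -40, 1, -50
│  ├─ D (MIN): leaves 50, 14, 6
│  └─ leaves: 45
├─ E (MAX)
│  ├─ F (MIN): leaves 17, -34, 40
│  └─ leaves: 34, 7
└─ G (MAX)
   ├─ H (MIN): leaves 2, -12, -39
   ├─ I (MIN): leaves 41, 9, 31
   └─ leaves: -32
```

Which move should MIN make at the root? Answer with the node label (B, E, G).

G

C (MIN): min(-40, 1, -50) = -50
D (MIN): min(50, 14, 6) = 6
B (MAX): max(-50, 6, 45) = 45
F (MIN): min(17, -34, 40) = -34
E (MAX): max(-34, 34, 7) = 34
H (MIN): min(2, -12, -39) = -39
I (MIN): min(41, 9, 31) = 9
G (MAX): max(-39, 9, -32) = 9
Root (MIN): min(45, 34, 9) = 9
MIN picks the child with the lowest value: G (value 9).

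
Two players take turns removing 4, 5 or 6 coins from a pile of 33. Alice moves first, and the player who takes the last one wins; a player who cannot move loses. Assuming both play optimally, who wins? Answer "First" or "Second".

Second

W/L table (W = player to move can force a win):
i:   0  1  2  3  4  5  6  7  8  9 10 11 12 13 14 15 16 17 18 19 20 21 22 23 24 25 26 27 28 29 30 31 32 33
     L  L  L  L  W  W  W  W  W  W  L  L  L  L  W  W  W  W  W  W  L  L  L  L  W  W  W  W  W  W  L  L  L  L
Position 33 is L, so the second player wins.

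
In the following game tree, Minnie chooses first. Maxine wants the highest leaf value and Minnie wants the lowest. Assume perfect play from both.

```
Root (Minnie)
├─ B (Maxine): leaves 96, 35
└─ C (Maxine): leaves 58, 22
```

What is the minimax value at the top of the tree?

B (Maxine): max(96, 35) = 96
C (Maxine): max(58, 22) = 58
Root (Minnie): min(96, 58) = 58

58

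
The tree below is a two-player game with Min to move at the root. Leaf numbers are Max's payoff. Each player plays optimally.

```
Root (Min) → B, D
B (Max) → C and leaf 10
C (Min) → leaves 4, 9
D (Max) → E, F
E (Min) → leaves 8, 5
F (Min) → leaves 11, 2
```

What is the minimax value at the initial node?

C (Min): min(4, 9) = 4
B (Max): max(4, 10) = 10
E (Min): min(8, 5) = 5
F (Min): min(11, 2) = 2
D (Max): max(5, 2) = 5
Root (Min): min(10, 5) = 5

5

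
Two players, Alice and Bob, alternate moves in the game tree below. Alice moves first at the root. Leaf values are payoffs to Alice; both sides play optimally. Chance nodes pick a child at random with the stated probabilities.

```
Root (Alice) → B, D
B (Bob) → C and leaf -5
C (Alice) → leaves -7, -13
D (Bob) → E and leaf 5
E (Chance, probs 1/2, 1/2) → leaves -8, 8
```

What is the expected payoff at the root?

C (Alice): max(-7, -13) = -7
B (Bob): min(-7, -5) = -7
E (Chance): 1/2·-8 + 1/2·8 = 0
D (Bob): min(0, 5) = 0
Root (Alice): max(-7, 0) = 0

0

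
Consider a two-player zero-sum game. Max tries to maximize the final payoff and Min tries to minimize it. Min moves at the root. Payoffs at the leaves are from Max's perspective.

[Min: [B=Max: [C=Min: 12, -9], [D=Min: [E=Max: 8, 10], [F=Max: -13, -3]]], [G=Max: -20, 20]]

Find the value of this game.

C (Min): min(12, -9) = -9
E (Max): max(8, 10) = 10
F (Max): max(-13, -3) = -3
D (Min): min(10, -3) = -3
B (Max): max(-9, -3) = -3
G (Max): max(-20, 20) = 20
Root (Min): min(-3, 20) = -3

-3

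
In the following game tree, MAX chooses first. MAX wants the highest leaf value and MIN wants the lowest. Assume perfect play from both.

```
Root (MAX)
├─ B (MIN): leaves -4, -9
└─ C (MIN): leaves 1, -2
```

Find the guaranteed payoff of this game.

-2

B (MIN): min(-4, -9) = -9
C (MIN): min(1, -2) = -2
Root (MAX): max(-9, -2) = -2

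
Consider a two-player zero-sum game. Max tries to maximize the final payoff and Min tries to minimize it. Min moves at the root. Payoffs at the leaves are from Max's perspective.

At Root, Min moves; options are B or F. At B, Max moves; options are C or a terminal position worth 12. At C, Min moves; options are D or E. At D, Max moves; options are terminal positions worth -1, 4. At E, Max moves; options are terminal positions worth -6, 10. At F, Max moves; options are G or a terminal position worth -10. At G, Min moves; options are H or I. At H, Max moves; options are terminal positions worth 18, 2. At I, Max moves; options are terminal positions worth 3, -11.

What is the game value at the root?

3

D (Max): max(-1, 4) = 4
E (Max): max(-6, 10) = 10
C (Min): min(4, 10) = 4
B (Max): max(4, 12) = 12
H (Max): max(18, 2) = 18
I (Max): max(3, -11) = 3
G (Min): min(18, 3) = 3
F (Max): max(3, -10) = 3
Root (Min): min(12, 3) = 3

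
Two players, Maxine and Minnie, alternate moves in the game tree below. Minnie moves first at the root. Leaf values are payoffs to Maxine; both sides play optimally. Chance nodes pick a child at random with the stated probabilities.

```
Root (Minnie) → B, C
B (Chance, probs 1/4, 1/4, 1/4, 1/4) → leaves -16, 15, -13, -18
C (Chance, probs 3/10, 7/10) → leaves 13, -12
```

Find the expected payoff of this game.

-8

B (Chance): 1/4·-16 + 1/4·15 + 1/4·-13 + 1/4·-18 = -8
C (Chance): 3/10·13 + 7/10·-12 = -4.5
Root (Minnie): min(-8, -4.5) = -8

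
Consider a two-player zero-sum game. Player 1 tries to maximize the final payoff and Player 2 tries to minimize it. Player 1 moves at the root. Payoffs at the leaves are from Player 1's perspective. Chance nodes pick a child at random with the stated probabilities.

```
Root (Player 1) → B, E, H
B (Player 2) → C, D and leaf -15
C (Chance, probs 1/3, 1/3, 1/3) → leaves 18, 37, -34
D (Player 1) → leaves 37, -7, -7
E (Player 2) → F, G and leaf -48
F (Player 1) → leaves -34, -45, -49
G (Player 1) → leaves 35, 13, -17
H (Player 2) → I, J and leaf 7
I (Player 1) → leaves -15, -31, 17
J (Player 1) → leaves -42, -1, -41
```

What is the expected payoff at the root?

C (Chance): 1/3·18 + 1/3·37 + 1/3·-34 = 7
D (Player 1): max(37, -7, -7) = 37
B (Player 2): min(7, 37, -15) = -15
F (Player 1): max(-34, -45, -49) = -34
G (Player 1): max(35, 13, -17) = 35
E (Player 2): min(-34, 35, -48) = -48
I (Player 1): max(-15, -31, 17) = 17
J (Player 1): max(-42, -1, -41) = -1
H (Player 2): min(17, -1, 7) = -1
Root (Player 1): max(-15, -48, -1) = -1

-1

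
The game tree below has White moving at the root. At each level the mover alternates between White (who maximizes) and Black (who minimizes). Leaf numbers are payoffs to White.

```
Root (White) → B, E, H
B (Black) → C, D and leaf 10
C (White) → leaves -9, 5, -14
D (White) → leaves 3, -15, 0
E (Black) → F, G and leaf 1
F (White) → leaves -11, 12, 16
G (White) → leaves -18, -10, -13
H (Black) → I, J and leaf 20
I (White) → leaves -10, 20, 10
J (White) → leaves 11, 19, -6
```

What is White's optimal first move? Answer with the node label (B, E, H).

C (White): max(-9, 5, -14) = 5
D (White): max(3, -15, 0) = 3
B (Black): min(5, 3, 10) = 3
F (White): max(-11, 12, 16) = 16
G (White): max(-18, -10, -13) = -10
E (Black): min(16, -10, 1) = -10
I (White): max(-10, 20, 10) = 20
J (White): max(11, 19, -6) = 19
H (Black): min(20, 19, 20) = 19
Root (White): max(3, -10, 19) = 19
White picks the child with the highest value: H (value 19).

H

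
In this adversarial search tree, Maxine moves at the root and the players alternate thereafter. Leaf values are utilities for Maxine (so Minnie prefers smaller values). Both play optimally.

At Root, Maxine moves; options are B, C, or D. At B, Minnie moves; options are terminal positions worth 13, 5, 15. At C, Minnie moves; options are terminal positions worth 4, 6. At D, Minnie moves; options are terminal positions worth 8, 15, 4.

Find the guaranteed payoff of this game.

5

B (Minnie): min(13, 5, 15) = 5
C (Minnie): min(4, 6) = 4
D (Minnie): min(8, 15, 4) = 4
Root (Maxine): max(5, 4, 4) = 5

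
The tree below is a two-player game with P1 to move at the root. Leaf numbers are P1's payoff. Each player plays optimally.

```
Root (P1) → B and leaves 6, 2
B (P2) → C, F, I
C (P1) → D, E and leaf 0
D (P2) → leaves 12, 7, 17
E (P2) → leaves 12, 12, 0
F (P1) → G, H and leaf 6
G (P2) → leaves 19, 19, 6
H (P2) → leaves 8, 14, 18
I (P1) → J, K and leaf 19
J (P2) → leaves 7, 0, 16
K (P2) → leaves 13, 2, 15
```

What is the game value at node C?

7

D: min(12, 7, 17) = 7
E: min(12, 12, 0) = 0
C: max(7, 0, 0) = 7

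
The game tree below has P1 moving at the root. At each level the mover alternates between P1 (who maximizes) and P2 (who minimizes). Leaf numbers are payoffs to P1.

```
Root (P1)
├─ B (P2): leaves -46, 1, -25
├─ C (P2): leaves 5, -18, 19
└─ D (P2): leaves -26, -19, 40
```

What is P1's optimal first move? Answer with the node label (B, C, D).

B (P2): min(-46, 1, -25) = -46
C (P2): min(5, -18, 19) = -18
D (P2): min(-26, -19, 40) = -26
Root (P1): max(-46, -18, -26) = -18
P1 picks the child with the highest value: C (value -18).

C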